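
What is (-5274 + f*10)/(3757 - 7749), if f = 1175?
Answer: -1619/998 ≈ -1.6222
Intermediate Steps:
(-5274 + f*10)/(3757 - 7749) = (-5274 + 1175*10)/(3757 - 7749) = (-5274 + 11750)/(-3992) = 6476*(-1/3992) = -1619/998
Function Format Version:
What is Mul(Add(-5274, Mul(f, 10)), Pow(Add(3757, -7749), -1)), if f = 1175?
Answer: Rational(-1619, 998) ≈ -1.6222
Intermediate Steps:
Mul(Add(-5274, Mul(f, 10)), Pow(Add(3757, -7749), -1)) = Mul(Add(-5274, Mul(1175, 10)), Pow(Add(3757, -7749), -1)) = Mul(Add(-5274, 11750), Pow(-3992, -1)) = Mul(6476, Rational(-1, 3992)) = Rational(-1619, 998)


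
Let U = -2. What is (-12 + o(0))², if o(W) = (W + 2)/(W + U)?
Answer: 169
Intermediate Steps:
o(W) = (2 + W)/(-2 + W) (o(W) = (W + 2)/(W - 2) = (2 + W)/(-2 + W))
(-12 + o(0))² = (-12 + (2 + 0)/(-2 + 0))² = (-12 + 2/(-2))² = (-12 - ½*2)² = (-12 - 1)² = (-13)² = 169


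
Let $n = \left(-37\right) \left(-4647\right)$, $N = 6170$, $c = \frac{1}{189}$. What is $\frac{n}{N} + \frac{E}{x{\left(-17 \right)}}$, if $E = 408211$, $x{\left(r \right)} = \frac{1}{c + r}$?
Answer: $- \frac{8089909429969}{1166130} \approx -6.9374 \cdot 10^{6}$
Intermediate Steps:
$c = \frac{1}{189} \approx 0.005291$
$x{\left(r \right)} = \frac{1}{\frac{1}{189} + r}$
$n = 171939$
$\frac{n}{N} + \frac{E}{x{\left(-17 \right)}} = \frac{171939}{6170} + \frac{408211}{189 \frac{1}{1 + 189 \left(-17\right)}} = 171939 \cdot \frac{1}{6170} + \frac{408211}{189 \frac{1}{1 - 3213}} = \frac{171939}{6170} + \frac{408211}{189 \frac{1}{-3212}} = \frac{171939}{6170} + \frac{408211}{189 \left(- \frac{1}{3212}\right)} = \frac{171939}{6170} + \frac{408211}{- \frac{189}{3212}} = \frac{171939}{6170} + 408211 \left(- \frac{3212}{189}\right) = \frac{171939}{6170} - \frac{1311173732}{189} = - \frac{8089909429969}{1166130}$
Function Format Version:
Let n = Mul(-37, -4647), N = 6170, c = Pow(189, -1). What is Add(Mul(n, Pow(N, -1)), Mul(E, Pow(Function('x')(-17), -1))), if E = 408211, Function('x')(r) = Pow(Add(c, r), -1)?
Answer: Rational(-8089909429969, 1166130) ≈ -6.9374e+6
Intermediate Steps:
c = Rational(1, 189) ≈ 0.0052910
Function('x')(r) = Pow(Add(Rational(1, 189), r), -1)
n = 171939
Add(Mul(n, Pow(N, -1)), Mul(E, Pow(Function('x')(-17), -1))) = Add(Mul(171939, Pow(6170, -1)), Mul(408211, Pow(Mul(189, Pow(Add(1, Mul(189, -17)), -1)), -1))) = Add(Mul(171939, Rational(1, 6170)), Mul(408211, Pow(Mul(189, Pow(Add(1, -3213), -1)), -1))) = Add(Rational(171939, 6170), Mul(408211, Pow(Mul(189, Pow(-3212, -1)), -1))) = Add(Rational(171939, 6170), Mul(408211, Pow(Mul(189, Rational(-1, 3212)), -1))) = Add(Rational(171939, 6170), Mul(408211, Pow(Rational(-189, 3212), -1))) = Add(Rational(171939, 6170), Mul(408211, Rational(-3212, 189))) = Add(Rational(171939, 6170), Rational(-1311173732, 189)) = Rational(-8089909429969, 1166130)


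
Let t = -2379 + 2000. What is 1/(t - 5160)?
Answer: -1/5539 ≈ -0.00018054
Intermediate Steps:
t = -379
1/(t - 5160) = 1/(-379 - 5160) = 1/(-5539) = -1/5539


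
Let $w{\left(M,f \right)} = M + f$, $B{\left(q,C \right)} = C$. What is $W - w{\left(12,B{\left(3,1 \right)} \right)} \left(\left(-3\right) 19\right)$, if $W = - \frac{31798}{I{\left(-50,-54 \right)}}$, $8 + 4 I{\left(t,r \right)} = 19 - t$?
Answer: $- \frac{81991}{61} \approx -1344.1$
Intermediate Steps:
$I{\left(t,r \right)} = \frac{11}{4} - \frac{t}{4}$ ($I{\left(t,r \right)} = -2 + \frac{19 - t}{4} = -2 - \left(- \frac{19}{4} + \frac{t}{4}\right) = \frac{11}{4} - \frac{t}{4}$)
$W = - \frac{127192}{61}$ ($W = - \frac{31798}{\frac{11}{4} - - \frac{25}{2}} = - \frac{31798}{\frac{11}{4} + \frac{25}{2}} = - \frac{31798}{\frac{61}{4}} = \left(-31798\right) \frac{4}{61} = - \frac{127192}{61} \approx -2085.1$)
$W - w{\left(12,B{\left(3,1 \right)} \right)} \left(\left(-3\right) 19\right) = - \frac{127192}{61} - \left(12 + 1\right) \left(\left(-3\right) 19\right) = - \frac{127192}{61} - 13 \left(-57\right) = - \frac{127192}{61} - -741 = - \frac{127192}{61} + 741 = - \frac{81991}{61}$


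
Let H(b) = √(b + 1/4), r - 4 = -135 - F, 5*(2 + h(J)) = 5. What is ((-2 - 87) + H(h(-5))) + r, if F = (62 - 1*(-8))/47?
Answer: -10410/47 + I*√3/2 ≈ -221.49 + 0.86602*I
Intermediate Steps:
h(J) = -1 (h(J) = -2 + (⅕)*5 = -2 + 1 = -1)
F = 70/47 (F = (62 + 8)*(1/47) = 70*(1/47) = 70/47 ≈ 1.4894)
r = -6227/47 (r = 4 + (-135 - 1*70/47) = 4 + (-135 - 70/47) = 4 - 6415/47 = -6227/47 ≈ -132.49)
H(b) = √(¼ + b) (H(b) = √(b + ¼) = √(¼ + b))
((-2 - 87) + H(h(-5))) + r = ((-2 - 87) + √(1 + 4*(-1))/2) - 6227/47 = (-89 + √(1 - 4)/2) - 6227/47 = (-89 + √(-3)/2) - 6227/47 = (-89 + (I*√3)/2) - 6227/47 = (-89 + I*√3/2) - 6227/47 = -10410/47 + I*√3/2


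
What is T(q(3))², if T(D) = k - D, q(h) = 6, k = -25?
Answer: 961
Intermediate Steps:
T(D) = -25 - D
T(q(3))² = (-25 - 1*6)² = (-25 - 6)² = (-31)² = 961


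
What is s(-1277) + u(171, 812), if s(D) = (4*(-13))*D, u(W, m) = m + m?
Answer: 68028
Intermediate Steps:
u(W, m) = 2*m
s(D) = -52*D
s(-1277) + u(171, 812) = -52*(-1277) + 2*812 = 66404 + 1624 = 68028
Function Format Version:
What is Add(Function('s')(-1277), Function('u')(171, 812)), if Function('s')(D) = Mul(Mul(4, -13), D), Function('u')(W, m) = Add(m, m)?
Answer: 68028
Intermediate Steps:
Function('u')(W, m) = Mul(2, m)
Function('s')(D) = Mul(-52, D)
Add(Function('s')(-1277), Function('u')(171, 812)) = Add(Mul(-52, -1277), Mul(2, 812)) = Add(66404, 1624) = 68028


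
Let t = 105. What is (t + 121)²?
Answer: 51076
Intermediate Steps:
(t + 121)² = (105 + 121)² = 226² = 51076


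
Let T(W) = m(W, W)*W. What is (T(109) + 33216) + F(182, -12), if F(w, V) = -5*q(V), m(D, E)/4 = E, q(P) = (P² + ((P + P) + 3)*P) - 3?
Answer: 78775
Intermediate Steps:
q(P) = -3 + P² + P*(3 + 2*P) (q(P) = (P² + (2*P + 3)*P) - 3 = (P² + (3 + 2*P)*P) - 3 = (P² + P*(3 + 2*P)) - 3 = -3 + P² + P*(3 + 2*P))
m(D, E) = 4*E
T(W) = 4*W² (T(W) = (4*W)*W = 4*W²)
F(w, V) = 15 - 15*V - 15*V² (F(w, V) = -5*(-3 + 3*V + 3*V²) = 15 - 15*V - 15*V²)
(T(109) + 33216) + F(182, -12) = (4*109² + 33216) + (15 - 15*(-12) - 15*(-12)²) = (4*11881 + 33216) + (15 + 180 - 15*144) = (47524 + 33216) + (15 + 180 - 2160) = 80740 - 1965 = 78775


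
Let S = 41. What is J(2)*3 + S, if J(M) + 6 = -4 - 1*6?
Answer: -7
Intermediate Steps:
J(M) = -16 (J(M) = -6 + (-4 - 1*6) = -6 + (-4 - 6) = -6 - 10 = -16)
J(2)*3 + S = -16*3 + 41 = -48 + 41 = -7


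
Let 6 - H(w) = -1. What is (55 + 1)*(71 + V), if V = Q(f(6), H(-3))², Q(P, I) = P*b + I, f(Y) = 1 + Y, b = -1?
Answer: 3976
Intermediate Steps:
H(w) = 7 (H(w) = 6 - 1*(-1) = 6 + 1 = 7)
Q(P, I) = I - P (Q(P, I) = P*(-1) + I = -P + I = I - P)
V = 0 (V = (7 - (1 + 6))² = (7 - 1*7)² = (7 - 7)² = 0² = 0)
(55 + 1)*(71 + V) = (55 + 1)*(71 + 0) = 56*71 = 3976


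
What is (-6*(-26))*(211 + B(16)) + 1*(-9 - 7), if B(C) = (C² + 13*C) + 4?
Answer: 105908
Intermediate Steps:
B(C) = 4 + C² + 13*C
(-6*(-26))*(211 + B(16)) + 1*(-9 - 7) = (-6*(-26))*(211 + (4 + 16² + 13*16)) + 1*(-9 - 7) = 156*(211 + (4 + 256 + 208)) + 1*(-16) = 156*(211 + 468) - 16 = 156*679 - 16 = 105924 - 16 = 105908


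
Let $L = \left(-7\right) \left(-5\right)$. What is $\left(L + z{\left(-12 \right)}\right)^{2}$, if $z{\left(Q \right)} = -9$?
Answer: $676$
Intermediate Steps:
$L = 35$
$\left(L + z{\left(-12 \right)}\right)^{2} = \left(35 - 9\right)^{2} = 26^{2} = 676$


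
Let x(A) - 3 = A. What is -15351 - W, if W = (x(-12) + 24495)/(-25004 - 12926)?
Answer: -291119472/18965 ≈ -15350.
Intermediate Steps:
x(A) = 3 + A
W = -12243/18965 (W = ((3 - 12) + 24495)/(-25004 - 12926) = (-9 + 24495)/(-37930) = 24486*(-1/37930) = -12243/18965 ≈ -0.64556)
-15351 - W = -15351 - 1*(-12243/18965) = -15351 + 12243/18965 = -291119472/18965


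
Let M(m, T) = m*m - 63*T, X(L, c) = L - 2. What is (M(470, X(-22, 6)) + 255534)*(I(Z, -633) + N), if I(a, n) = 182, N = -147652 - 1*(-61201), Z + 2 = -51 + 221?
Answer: -41231923474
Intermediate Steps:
Z = 168 (Z = -2 + (-51 + 221) = -2 + 170 = 168)
N = -86451 (N = -147652 + 61201 = -86451)
X(L, c) = -2 + L
M(m, T) = m² - 63*T
(M(470, X(-22, 6)) + 255534)*(I(Z, -633) + N) = ((470² - 63*(-2 - 22)) + 255534)*(182 - 86451) = ((220900 - 63*(-24)) + 255534)*(-86269) = ((220900 + 1512) + 255534)*(-86269) = (222412 + 255534)*(-86269) = 477946*(-86269) = -41231923474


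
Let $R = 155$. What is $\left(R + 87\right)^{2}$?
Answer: $58564$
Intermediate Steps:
$\left(R + 87\right)^{2} = \left(155 + 87\right)^{2} = 242^{2} = 58564$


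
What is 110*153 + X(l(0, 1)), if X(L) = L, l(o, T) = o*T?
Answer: 16830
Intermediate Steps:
l(o, T) = T*o
110*153 + X(l(0, 1)) = 110*153 + 1*0 = 16830 + 0 = 16830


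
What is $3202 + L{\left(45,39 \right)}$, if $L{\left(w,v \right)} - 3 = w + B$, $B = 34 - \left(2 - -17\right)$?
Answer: $3265$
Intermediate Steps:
$B = 15$ ($B = 34 - \left(2 + 17\right) = 34 - 19 = 15$)
$L{\left(w,v \right)} = 18 + w$ ($L{\left(w,v \right)} = 3 + \left(w + 15\right) = 3 + \left(15 + w\right) = 18 + w$)
$3202 + L{\left(45,39 \right)} = 3202 + \left(18 + 45\right) = 3202 + 63 = 3265$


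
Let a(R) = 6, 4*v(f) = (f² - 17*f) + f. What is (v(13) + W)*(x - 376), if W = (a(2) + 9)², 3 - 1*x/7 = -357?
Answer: 461496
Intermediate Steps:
v(f) = -4*f + f²/4 (v(f) = ((f² - 17*f) + f)/4 = (f² - 16*f)/4 = -4*f + f²/4)
x = 2520 (x = 21 - 7*(-357) = 21 + 2499 = 2520)
W = 225 (W = (6 + 9)² = 15² = 225)
(v(13) + W)*(x - 376) = ((¼)*13*(-16 + 13) + 225)*(2520 - 376) = ((¼)*13*(-3) + 225)*2144 = (-39/4 + 225)*2144 = (861/4)*2144 = 461496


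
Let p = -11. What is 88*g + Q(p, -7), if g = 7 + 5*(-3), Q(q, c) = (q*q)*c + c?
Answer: -1558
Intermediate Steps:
Q(q, c) = c + c*q² (Q(q, c) = q²*c + c = c*q² + c = c + c*q²)
g = -8 (g = 7 - 15 = -8)
88*g + Q(p, -7) = 88*(-8) - 7*(1 + (-11)²) = -704 - 7*(1 + 121) = -704 - 7*122 = -704 - 854 = -1558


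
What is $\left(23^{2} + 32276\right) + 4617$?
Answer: $37422$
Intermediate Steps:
$\left(23^{2} + 32276\right) + 4617 = \left(529 + 32276\right) + 4617 = 32805 + 4617 = 37422$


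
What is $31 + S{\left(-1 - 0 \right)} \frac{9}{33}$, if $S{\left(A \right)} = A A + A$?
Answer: $31$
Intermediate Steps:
$S{\left(A \right)} = A + A^{2}$ ($S{\left(A \right)} = A^{2} + A = A + A^{2}$)
$31 + S{\left(-1 - 0 \right)} \frac{9}{33} = 31 + \left(-1 - 0\right) \left(1 - 1\right) \frac{9}{33} = 31 + \left(-1 + 0\right) \left(1 + \left(-1 + 0\right)\right) 9 \cdot \frac{1}{33} = 31 + - (1 - 1) \frac{3}{11} = 31 + \left(-1\right) 0 \cdot \frac{3}{11} = 31 + 0 \cdot \frac{3}{11} = 31 + 0 = 31$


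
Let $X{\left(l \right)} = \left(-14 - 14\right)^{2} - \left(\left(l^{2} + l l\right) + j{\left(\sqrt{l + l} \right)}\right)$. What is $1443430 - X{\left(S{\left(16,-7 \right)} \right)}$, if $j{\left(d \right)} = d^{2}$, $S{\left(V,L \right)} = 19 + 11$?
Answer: $1444506$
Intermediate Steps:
$S{\left(V,L \right)} = 30$
$X{\left(l \right)} = 784 - 2 l - 2 l^{2}$ ($X{\left(l \right)} = \left(-14 - 14\right)^{2} - \left(\left(l^{2} + l l\right) + \left(\sqrt{l + l}\right)^{2}\right) = \left(-28\right)^{2} - \left(\left(l^{2} + l^{2}\right) + \left(\sqrt{2 l}\right)^{2}\right) = 784 - \left(2 l^{2} + \left(\sqrt{2} \sqrt{l}\right)^{2}\right) = 784 - \left(2 l^{2} + 2 l\right) = 784 - \left(2 l + 2 l^{2}\right) = 784 - 2 l - 2 l^{2}$)
$1443430 - X{\left(S{\left(16,-7 \right)} \right)} = 1443430 - \left(784 - 60 - 2 \cdot 30^{2}\right) = 1443430 - \left(784 - 60 - 1800\right) = 1443430 - -1076 = 1443430 + 1076 = 1444506$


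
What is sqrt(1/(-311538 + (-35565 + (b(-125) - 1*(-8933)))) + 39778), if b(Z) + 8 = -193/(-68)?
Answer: 3*sqrt(2337231184487699510)/22995911 ≈ 199.44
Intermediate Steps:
b(Z) = -351/68 (b(Z) = -8 - 193/(-68) = -8 - 193*(-1/68) = -8 + 193/68 = -351/68)
sqrt(1/(-311538 + (-35565 + (b(-125) - 1*(-8933)))) + 39778) = sqrt(1/(-311538 + (-35565 + (-351/68 - 1*(-8933)))) + 39778) = sqrt(1/(-311538 + (-35565 + (-351/68 + 8933))) + 39778) = sqrt(1/(-311538 + (-35565 + 607093/68)) + 39778) = sqrt(1/(-311538 - 1811327/68) + 39778) = sqrt(1/(-22995911/68) + 39778) = sqrt(-68/22995911 + 39778) = sqrt(914731347690/22995911) = 3*sqrt(2337231184487699510)/22995911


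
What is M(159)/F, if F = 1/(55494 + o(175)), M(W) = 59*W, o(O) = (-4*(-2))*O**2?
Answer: 2818934214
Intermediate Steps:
o(O) = 8*O**2
F = 1/300494 (F = 1/(55494 + 8*175**2) = 1/(55494 + 8*30625) = 1/(55494 + 245000) = 1/300494 ≈ 3.3279e-6)
M(159)/F = (59*159)/(1/300494) = 9381*300494 = 2818934214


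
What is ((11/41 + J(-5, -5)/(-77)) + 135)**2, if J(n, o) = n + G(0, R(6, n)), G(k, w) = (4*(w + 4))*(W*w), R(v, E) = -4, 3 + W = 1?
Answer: 182539999009/9966649 ≈ 18315.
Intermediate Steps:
W = -2 (W = -3 + 1 = -2)
G(k, w) = -2*w*(16 + 4*w) (G(k, w) = (4*(w + 4))*(-2*w) = (4*(4 + w))*(-2*w) = (16 + 4*w)*(-2*w) = -2*w*(16 + 4*w))
J(n, o) = n (J(n, o) = n - 8*(-4)*(4 - 4) = n - 8*(-4)*0 = n + 0 = n)
((11/41 + J(-5, -5)/(-77)) + 135)**2 = ((11/41 - 5/(-77)) + 135)**2 = ((11*(1/41) - 5*(-1/77)) + 135)**2 = ((11/41 + 5/77) + 135)**2 = (1052/3157 + 135)**2 = (427247/3157)**2 = 182539999009/9966649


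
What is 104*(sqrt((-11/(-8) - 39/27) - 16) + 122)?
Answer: 12688 + 26*I*sqrt(2314)/3 ≈ 12688.0 + 416.9*I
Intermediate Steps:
104*(sqrt((-11/(-8) - 39/27) - 16) + 122) = 104*(sqrt((-11*(-1/8) - 39*1/27) - 16) + 122) = 104*(sqrt((11/8 - 13/9) - 16) + 122) = 104*(sqrt(-5/72 - 16) + 122) = 104*(sqrt(-1157/72) + 122) = 104*(I*sqrt(2314)/12 + 122) = 104*(122 + I*sqrt(2314)/12) = 12688 + 26*I*sqrt(2314)/3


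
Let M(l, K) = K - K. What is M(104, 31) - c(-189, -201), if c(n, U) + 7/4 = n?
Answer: 763/4 ≈ 190.75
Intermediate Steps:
M(l, K) = 0
c(n, U) = -7/4 + n
M(104, 31) - c(-189, -201) = 0 - (-7/4 - 189) = 0 - 1*(-763/4) = 0 + 763/4 = 763/4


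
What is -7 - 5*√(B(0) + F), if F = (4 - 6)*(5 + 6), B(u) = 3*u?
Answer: -7 - 5*I*√22 ≈ -7.0 - 23.452*I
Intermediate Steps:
F = -22 (F = -2*11 = -22)
-7 - 5*√(B(0) + F) = -7 - 5*√(3*0 - 22) = -7 - 5*√(0 - 22) = -7 - 5*I*√22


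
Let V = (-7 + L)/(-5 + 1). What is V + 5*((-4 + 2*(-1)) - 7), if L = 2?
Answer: -255/4 ≈ -63.750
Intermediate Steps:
V = 5/4 (V = (-7 + 2)/(-5 + 1) = -5/(-4) = -5*(-1/4) = 5/4 ≈ 1.2500)
V + 5*((-4 + 2*(-1)) - 7) = 5/4 + 5*((-4 + 2*(-1)) - 7) = 5/4 + 5*((-4 - 2) - 7) = 5/4 + 5*(-6 - 7) = 5/4 + 5*(-13) = 5/4 - 65 = -255/4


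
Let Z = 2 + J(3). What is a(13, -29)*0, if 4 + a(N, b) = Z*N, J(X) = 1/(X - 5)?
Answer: 0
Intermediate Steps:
J(X) = 1/(-5 + X)
Z = 3/2 (Z = 2 + 1/(-5 + 3) = 2 + 1/(-2) = 2 - ½ = 3/2 ≈ 1.5000)
a(N, b) = -4 + 3*N/2
a(13, -29)*0 = (-4 + (3/2)*13)*0 = (-4 + 39/2)*0 = (31/2)*0 = 0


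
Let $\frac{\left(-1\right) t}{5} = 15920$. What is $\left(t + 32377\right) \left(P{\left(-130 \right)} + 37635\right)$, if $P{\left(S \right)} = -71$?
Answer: $-1773884772$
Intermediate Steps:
$t = -79600$ ($t = \left(-5\right) 15920 = -79600$)
$\left(t + 32377\right) \left(P{\left(-130 \right)} + 37635\right) = \left(-79600 + 32377\right) \left(-71 + 37635\right) = \left(-47223\right) 37564 = -1773884772$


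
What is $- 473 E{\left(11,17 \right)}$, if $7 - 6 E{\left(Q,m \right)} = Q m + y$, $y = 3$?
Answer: $\frac{28853}{2} \approx 14427.0$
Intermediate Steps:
$E{\left(Q,m \right)} = \frac{2}{3} - \frac{Q m}{6}$ ($E{\left(Q,m \right)} = \frac{7}{6} - \frac{Q m + 3}{6} = \frac{7}{6} - \frac{3 + Q m}{6} = \frac{7}{6} - \left(\frac{1}{2} + \frac{Q m}{6}\right) = \frac{2}{3} - \frac{Q m}{6}$)
$- 473 E{\left(11,17 \right)} = - 473 \left(\frac{2}{3} - \frac{11}{6} \cdot 17\right) = - 473 \left(\frac{2}{3} - \frac{187}{6}\right) = \left(-473\right) \left(- \frac{61}{2}\right) = \frac{28853}{2}$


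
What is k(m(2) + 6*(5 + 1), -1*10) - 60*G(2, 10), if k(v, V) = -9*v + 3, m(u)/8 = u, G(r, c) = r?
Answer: -585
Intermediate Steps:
m(u) = 8*u
k(v, V) = 3 - 9*v
k(m(2) + 6*(5 + 1), -1*10) - 60*G(2, 10) = (3 - 9*(8*2 + 6*(5 + 1))) - 60*2 = (3 - 9*(16 + 6*6)) - 120 = (3 - 9*(16 + 36)) - 120 = (3 - 9*52) - 120 = (3 - 468) - 120 = -465 - 120 = -585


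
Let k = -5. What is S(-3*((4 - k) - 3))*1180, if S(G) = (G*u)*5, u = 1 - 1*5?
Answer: 424800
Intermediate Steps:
u = -4 (u = 1 - 5 = -4)
S(G) = -20*G (S(G) = (G*(-4))*5 = -4*G*5 = -20*G)
S(-3*((4 - k) - 3))*1180 = -(-60)*((4 - 1*(-5)) - 3)*1180 = -(-60)*((4 + 5) - 3)*1180 = -(-60)*(9 - 3)*1180 = -(-60)*6*1180 = -20*(-18)*1180 = 360*1180 = 424800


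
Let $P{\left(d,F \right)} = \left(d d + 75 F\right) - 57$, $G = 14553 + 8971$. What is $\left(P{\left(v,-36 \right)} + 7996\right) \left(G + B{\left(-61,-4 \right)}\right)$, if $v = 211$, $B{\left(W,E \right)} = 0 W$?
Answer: $1170554240$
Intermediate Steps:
$B{\left(W,E \right)} = 0$
$G = 23524$
$P{\left(d,F \right)} = -57 + d^{2} + 75 F$ ($P{\left(d,F \right)} = \left(d^{2} + 75 F\right) - 57 = -57 + d^{2} + 75 F$)
$\left(P{\left(v,-36 \right)} + 7996\right) \left(G + B{\left(-61,-4 \right)}\right) = \left(\left(-57 + 211^{2} + 75 \left(-36\right)\right) + 7996\right) \left(23524 + 0\right) = \left(\left(-57 + 44521 - 2700\right) + 7996\right) 23524 = \left(41764 + 7996\right) 23524 = 49760 \cdot 23524 = 1170554240$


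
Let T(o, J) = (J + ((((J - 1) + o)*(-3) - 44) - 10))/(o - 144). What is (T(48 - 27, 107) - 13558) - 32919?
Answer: -139423/3 ≈ -46474.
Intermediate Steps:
T(o, J) = (-51 - 3*o - 2*J)/(-144 + o) (T(o, J) = (J + ((((-1 + J) + o)*(-3) - 44) - 10))/(-144 + o) = (J + (((-1 + J + o)*(-3) - 44) - 10))/(-144 + o) = (J + (((3 - 3*J - 3*o) - 44) - 10))/(-144 + o) = (J + ((-41 - 3*J - 3*o) - 10))/(-144 + o) = (J + (-51 - 3*J - 3*o))/(-144 + o) = (-51 - 3*o - 2*J)/(-144 + o))
(T(48 - 27, 107) - 13558) - 32919 = ((-51 - 3*(48 - 27) - 2*107)/(-144 + (48 - 27)) - 13558) - 32919 = ((-51 - 3*21 - 214)/(-144 + 21) - 13558) - 32919 = ((-51 - 63 - 214)/(-123) - 13558) - 32919 = (-1/123*(-328) - 13558) - 32919 = (8/3 - 13558) - 32919 = -40666/3 - 32919 = -139423/3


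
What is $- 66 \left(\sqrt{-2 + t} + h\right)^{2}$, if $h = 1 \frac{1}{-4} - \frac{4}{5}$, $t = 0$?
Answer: $\frac{11847}{200} + \frac{693 i \sqrt{2}}{5} \approx 59.235 + 196.01 i$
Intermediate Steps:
$h = - \frac{21}{20}$ ($h = 1 \left(- \frac{1}{4}\right) - \frac{4}{5} = - \frac{1}{4} - \frac{4}{5} = - \frac{21}{20} \approx -1.05$)
$- 66 \left(\sqrt{-2 + t} + h\right)^{2} = - 66 \left(\sqrt{-2 + 0} - \frac{21}{20}\right)^{2} = - 66 \left(\sqrt{-2} - \frac{21}{20}\right)^{2} = - 66 \left(i \sqrt{2} - \frac{21}{20}\right)^{2} = - 66 \left(- \frac{21}{20} + i \sqrt{2}\right)^{2}$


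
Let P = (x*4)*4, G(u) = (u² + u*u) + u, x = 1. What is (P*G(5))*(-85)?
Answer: -74800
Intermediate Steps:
G(u) = u + 2*u² (G(u) = (u² + u²) + u = 2*u² + u = u + 2*u²)
P = 16 (P = (1*4)*4 = 4*4 = 16)
(P*G(5))*(-85) = (16*(5*(1 + 2*5)))*(-85) = (16*(5*(1 + 10)))*(-85) = (16*(5*11))*(-85) = (16*55)*(-85) = 880*(-85) = -74800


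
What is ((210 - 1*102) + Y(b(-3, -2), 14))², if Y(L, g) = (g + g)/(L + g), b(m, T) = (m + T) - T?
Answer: 1478656/121 ≈ 12220.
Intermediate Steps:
b(m, T) = m (b(m, T) = (T + m) - T = m)
Y(L, g) = 2*g/(L + g) (Y(L, g) = (2*g)/(L + g) = 2*g/(L + g))
((210 - 1*102) + Y(b(-3, -2), 14))² = ((210 - 1*102) + 2*14/(-3 + 14))² = ((210 - 102) + 2*14/11)² = (108 + 2*14*(1/11))² = (108 + 28/11)² = (1216/11)² = 1478656/121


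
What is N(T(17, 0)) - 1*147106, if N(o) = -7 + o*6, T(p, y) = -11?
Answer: -147179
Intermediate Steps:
N(o) = -7 + 6*o
N(T(17, 0)) - 1*147106 = (-7 + 6*(-11)) - 1*147106 = (-7 - 66) - 147106 = -73 - 147106 = -147179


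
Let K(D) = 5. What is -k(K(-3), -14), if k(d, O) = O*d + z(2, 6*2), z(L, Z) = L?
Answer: 68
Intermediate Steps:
k(d, O) = 2 + O*d (k(d, O) = O*d + 2 = 2 + O*d)
-k(K(-3), -14) = -(2 - 14*5) = -(2 - 70) = -1*(-68) = 68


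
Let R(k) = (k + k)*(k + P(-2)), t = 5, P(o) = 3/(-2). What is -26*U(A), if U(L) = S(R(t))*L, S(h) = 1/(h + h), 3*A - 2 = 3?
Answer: -13/21 ≈ -0.61905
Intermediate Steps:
P(o) = -3/2 (P(o) = 3*(-1/2) = -3/2)
A = 5/3 (A = 2/3 + (1/3)*3 = 2/3 + 1 = 5/3 ≈ 1.6667)
R(k) = 2*k*(-3/2 + k) (R(k) = (k + k)*(k - 3/2) = (2*k)*(-3/2 + k) = 2*k*(-3/2 + k))
S(h) = 1/(2*h)
U(L) = L/70 (U(L) = (1/(2*((5*(-3 + 2*5)))))*L = (1/(2*((5*(-3 + 10)))))*L = (1/(2*((5*7))))*L = ((1/2)/35)*L = ((1/2)*(1/35))*L = L/70)
-26*U(A) = -13*5/(35*3) = -26*1/42 = -13/21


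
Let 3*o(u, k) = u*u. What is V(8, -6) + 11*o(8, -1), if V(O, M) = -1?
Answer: 701/3 ≈ 233.67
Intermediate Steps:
o(u, k) = u²/3 (o(u, k) = (u*u)/3 = u²/3)
V(8, -6) + 11*o(8, -1) = -1 + 11*((⅓)*8²) = -1 + 11*((⅓)*64) = -1 + 11*(64/3) = -1 + 704/3 = 701/3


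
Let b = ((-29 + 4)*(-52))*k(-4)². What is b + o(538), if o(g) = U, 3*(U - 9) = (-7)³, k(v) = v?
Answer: 62084/3 ≈ 20695.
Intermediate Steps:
U = -316/3 (U = 9 + (⅓)*(-7)³ = 9 + (⅓)*(-343) = 9 - 343/3 = -316/3 ≈ -105.33)
o(g) = -316/3
b = 20800 (b = ((-29 + 4)*(-52))*(-4)² = -25*(-52)*16 = 1300*16 = 20800)
b + o(538) = 20800 - 316/3 = 62084/3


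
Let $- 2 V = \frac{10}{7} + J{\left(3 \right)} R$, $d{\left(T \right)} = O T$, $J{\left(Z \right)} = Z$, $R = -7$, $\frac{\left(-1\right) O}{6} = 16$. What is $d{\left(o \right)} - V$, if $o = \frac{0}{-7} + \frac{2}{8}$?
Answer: $- \frac{473}{14} \approx -33.786$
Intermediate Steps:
$O = -96$ ($O = \left(-6\right) 16 = -96$)
$o = \frac{1}{4}$ ($o = 0 \left(- \frac{1}{7}\right) + 2 \cdot \frac{1}{8} = 0 + \frac{1}{4} = \frac{1}{4} \approx 0.25$)
$d{\left(T \right)} = - 96 T$
$V = \frac{137}{14}$ ($V = - \frac{\frac{10}{7} + 3 \left(-7\right)}{2} = - \frac{10 \cdot \frac{1}{7} - 21}{2} = - \frac{\frac{10}{7} - 21}{2} = \left(- \frac{1}{2}\right) \left(- \frac{137}{7}\right) = \frac{137}{14} \approx 9.7857$)
$d{\left(o \right)} - V = \left(-96\right) \frac{1}{4} - \frac{137}{14} = -24 - \frac{137}{14} = - \frac{473}{14}$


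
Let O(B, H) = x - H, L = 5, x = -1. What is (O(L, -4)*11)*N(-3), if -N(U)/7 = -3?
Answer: 693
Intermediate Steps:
O(B, H) = -1 - H
N(U) = 21 (N(U) = -7*(-3) = 21)
(O(L, -4)*11)*N(-3) = ((-1 - 1*(-4))*11)*21 = ((-1 + 4)*11)*21 = (3*11)*21 = 33*21 = 693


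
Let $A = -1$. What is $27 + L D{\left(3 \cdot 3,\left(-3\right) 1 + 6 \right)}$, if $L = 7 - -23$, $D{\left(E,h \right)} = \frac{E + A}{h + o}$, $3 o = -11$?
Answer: $-333$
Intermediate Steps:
$o = - \frac{11}{3}$ ($o = \frac{1}{3} \left(-11\right) = - \frac{11}{3} \approx -3.6667$)
$D{\left(E,h \right)} = \frac{-1 + E}{- \frac{11}{3} + h}$ ($D{\left(E,h \right)} = \frac{E - 1}{h - \frac{11}{3}} = \frac{-1 + E}{- \frac{11}{3} + h}$)
$L = 30$ ($L = 7 + 23 = 30$)
$27 + L D{\left(3 \cdot 3,\left(-3\right) 1 + 6 \right)} = 27 + 30 \frac{3 \left(-1 + 3 \cdot 3\right)}{-11 + 3 \left(\left(-3\right) 1 + 6\right)} = 27 + 30 \frac{3 \left(-1 + 9\right)}{-11 + 3 \left(-3 + 6\right)} = 27 + 30 \cdot 3 \frac{1}{-11 + 3 \cdot 3} \cdot 8 = 27 + 30 \cdot 3 \frac{1}{-11 + 9} \cdot 8 = 27 + 30 \cdot 3 \frac{1}{-2} \cdot 8 = 27 + 30 \cdot 3 \left(- \frac{1}{2}\right) 8 = 27 + 30 \left(-12\right) = 27 - 360 = -333$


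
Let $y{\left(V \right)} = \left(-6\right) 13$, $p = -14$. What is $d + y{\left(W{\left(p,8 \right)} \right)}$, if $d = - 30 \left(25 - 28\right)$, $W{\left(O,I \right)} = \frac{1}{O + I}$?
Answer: $12$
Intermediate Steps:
$W{\left(O,I \right)} = \frac{1}{I + O}$
$d = 90$ ($d = \left(-30\right) \left(-3\right) = 90$)
$y{\left(V \right)} = -78$
$d + y{\left(W{\left(p,8 \right)} \right)} = 90 - 78 = 12$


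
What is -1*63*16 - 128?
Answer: -1136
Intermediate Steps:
-1*63*16 - 128 = -63*16 - 128 = -1008 - 128 = -1136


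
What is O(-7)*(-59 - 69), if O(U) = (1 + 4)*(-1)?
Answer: 640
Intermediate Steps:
O(U) = -5 (O(U) = 5*(-1) = -5)
O(-7)*(-59 - 69) = -5*(-59 - 69) = -5*(-128) = 640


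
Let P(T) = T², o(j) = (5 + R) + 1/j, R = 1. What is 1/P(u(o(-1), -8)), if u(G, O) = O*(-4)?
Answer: 1/1024 ≈ 0.00097656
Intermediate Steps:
o(j) = 6 + 1/j (o(j) = (5 + 1) + 1/j = 6 + 1/j)
u(G, O) = -4*O
1/P(u(o(-1), -8)) = 1/((-4*(-8))²) = 1/(32²) = 1/1024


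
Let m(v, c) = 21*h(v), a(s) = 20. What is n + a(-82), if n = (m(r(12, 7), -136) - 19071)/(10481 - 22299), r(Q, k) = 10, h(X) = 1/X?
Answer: 2554289/118180 ≈ 21.614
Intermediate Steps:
h(X) = 1/X
m(v, c) = 21/v
n = 190689/118180 (n = (21/10 - 19071)/(10481 - 22299) = (21*(⅒) - 19071)/(-11818) = (21/10 - 19071)*(-1/11818) = -190689/10*(-1/11818) = 190689/118180 ≈ 1.6135)
n + a(-82) = 190689/118180 + 20 = 2554289/118180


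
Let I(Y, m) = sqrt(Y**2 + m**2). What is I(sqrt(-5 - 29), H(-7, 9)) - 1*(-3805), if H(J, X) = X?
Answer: 3805 + sqrt(47) ≈ 3811.9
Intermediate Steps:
I(sqrt(-5 - 29), H(-7, 9)) - 1*(-3805) = sqrt((sqrt(-5 - 29))**2 + 9**2) - 1*(-3805) = sqrt((sqrt(-34))**2 + 81) + 3805 = sqrt((I*sqrt(34))**2 + 81) + 3805 = sqrt(-34 + 81) + 3805 = sqrt(47) + 3805 = 3805 + sqrt(47)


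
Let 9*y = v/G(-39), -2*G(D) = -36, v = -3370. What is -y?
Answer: 1685/81 ≈ 20.802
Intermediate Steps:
G(D) = 18 (G(D) = -½*(-36) = 18)
y = -1685/81 (y = (-3370/18)/9 = (-3370*1/18)/9 = (⅑)*(-1685/9) = -1685/81 ≈ -20.802)
-y = -1*(-1685/81) = 1685/81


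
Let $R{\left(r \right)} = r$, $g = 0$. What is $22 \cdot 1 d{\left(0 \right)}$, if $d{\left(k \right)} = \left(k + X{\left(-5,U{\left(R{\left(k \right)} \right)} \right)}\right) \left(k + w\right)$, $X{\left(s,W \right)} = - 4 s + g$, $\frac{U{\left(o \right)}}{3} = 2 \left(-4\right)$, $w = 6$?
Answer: $2640$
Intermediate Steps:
$U{\left(o \right)} = -24$ ($U{\left(o \right)} = 3 \cdot 2 \left(-4\right) = 3 \left(-8\right) = -24$)
$X{\left(s,W \right)} = - 4 s$ ($X{\left(s,W \right)} = - 4 s + 0 = - 4 s$)
$d{\left(k \right)} = \left(6 + k\right) \left(20 + k\right)$ ($d{\left(k \right)} = \left(k - -20\right) \left(k + 6\right) = \left(k + 20\right) \left(6 + k\right) = \left(20 + k\right) \left(6 + k\right) = \left(6 + k\right) \left(20 + k\right)$)
$22 \cdot 1 d{\left(0 \right)} = 22 \cdot 1 \left(120 + 0^{2} + 26 \cdot 0\right) = 22 \left(120 + 0 + 0\right) = 22 \cdot 120 = 2640$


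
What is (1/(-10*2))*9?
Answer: -9/20 ≈ -0.45000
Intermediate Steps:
(1/(-10*2))*9 = -⅒*½*9 = -1/20*9 = -9/20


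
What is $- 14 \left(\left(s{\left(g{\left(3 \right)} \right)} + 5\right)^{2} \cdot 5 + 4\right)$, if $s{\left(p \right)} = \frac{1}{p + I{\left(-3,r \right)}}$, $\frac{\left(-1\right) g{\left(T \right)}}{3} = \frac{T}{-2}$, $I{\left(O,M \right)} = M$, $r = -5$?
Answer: $-686$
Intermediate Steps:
$g{\left(T \right)} = \frac{3 T}{2}$ ($g{\left(T \right)} = - 3 \frac{T}{-2} = - 3 T \left(- \frac{1}{2}\right) = - 3 \left(- \frac{T}{2}\right) = \frac{3 T}{2}$)
$s{\left(p \right)} = \frac{1}{-5 + p}$ ($s{\left(p \right)} = \frac{1}{p - 5} = \frac{1}{-5 + p}$)
$- 14 \left(\left(s{\left(g{\left(3 \right)} \right)} + 5\right)^{2} \cdot 5 + 4\right) = - 14 \left(\left(\frac{1}{-5 + \frac{3}{2} \cdot 3} + 5\right)^{2} \cdot 5 + 4\right) = - 14 \left(\left(\frac{1}{-5 + \frac{9}{2}} + 5\right)^{2} \cdot 5 + 4\right) = - 14 \left(\left(\frac{1}{- \frac{1}{2}} + 5\right)^{2} \cdot 5 + 4\right) = - 14 \left(\left(-2 + 5\right)^{2} \cdot 5 + 4\right) = - 14 \left(3^{2} \cdot 5 + 4\right) = - 14 \left(9 \cdot 5 + 4\right) = - 14 \left(45 + 4\right) = \left(-14\right) 49 = -686$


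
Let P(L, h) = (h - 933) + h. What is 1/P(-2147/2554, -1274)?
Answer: -1/3481 ≈ -0.00028727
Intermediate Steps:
P(L, h) = -933 + 2*h (P(L, h) = (-933 + h) + h = -933 + 2*h)
1/P(-2147/2554, -1274) = 1/(-933 + 2*(-1274)) = 1/(-933 - 2548) = 1/(-3481) = -1/3481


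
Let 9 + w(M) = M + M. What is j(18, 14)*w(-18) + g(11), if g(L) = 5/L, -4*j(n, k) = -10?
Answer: -2465/22 ≈ -112.05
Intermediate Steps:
j(n, k) = 5/2 (j(n, k) = -¼*(-10) = 5/2)
w(M) = -9 + 2*M (w(M) = -9 + (M + M) = -9 + 2*M)
j(18, 14)*w(-18) + g(11) = 5*(-9 + 2*(-18))/2 + 5/11 = 5*(-9 - 36)/2 + 5*(1/11) = (5/2)*(-45) + 5/11 = -225/2 + 5/11 = -2465/22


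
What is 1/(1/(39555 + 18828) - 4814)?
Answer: -58383/281055761 ≈ -0.00020773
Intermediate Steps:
1/(1/(39555 + 18828) - 4814) = 1/(1/58383 - 4814) = 1/(-281055761/58383) = -58383/281055761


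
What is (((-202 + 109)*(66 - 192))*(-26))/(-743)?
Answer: 304668/743 ≈ 410.05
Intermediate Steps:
(((-202 + 109)*(66 - 192))*(-26))/(-743) = (-93*(-126)*(-26))*(-1/743) = (11718*(-26))*(-1/743) = -304668*(-1/743) = 304668/743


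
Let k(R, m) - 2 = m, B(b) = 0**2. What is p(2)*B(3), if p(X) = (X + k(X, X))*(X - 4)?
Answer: 0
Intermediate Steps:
B(b) = 0
k(R, m) = 2 + m
p(X) = (-4 + X)*(2 + 2*X) (p(X) = (X + (2 + X))*(X - 4) = (2 + 2*X)*(-4 + X) = (-4 + X)*(2 + 2*X))
p(2)*B(3) = (-8 - 6*2 + 2*2**2)*0 = (-8 - 12 + 2*4)*0 = (-8 - 12 + 8)*0 = -12*0 = 0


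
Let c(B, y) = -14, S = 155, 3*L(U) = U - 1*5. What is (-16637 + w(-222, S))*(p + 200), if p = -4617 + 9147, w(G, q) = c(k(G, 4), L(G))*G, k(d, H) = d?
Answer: -63992170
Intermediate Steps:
L(U) = -5/3 + U/3 (L(U) = (U - 1*5)/3 = (U - 5)/3 = (-5 + U)/3 = -5/3 + U/3)
w(G, q) = -14*G
p = 4530
(-16637 + w(-222, S))*(p + 200) = (-16637 - 14*(-222))*(4530 + 200) = (-16637 + 3108)*4730 = -13529*4730 = -63992170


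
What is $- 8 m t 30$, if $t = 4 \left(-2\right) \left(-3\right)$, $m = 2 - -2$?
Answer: $-23040$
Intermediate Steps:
$m = 4$ ($m = 2 + 2 = 4$)
$t = 24$ ($t = \left(-8\right) \left(-3\right) = 24$)
$- 8 m t 30 = \left(-8\right) 4 \cdot 24 \cdot 30 = \left(-32\right) 24 \cdot 30 = \left(-768\right) 30 = -23040$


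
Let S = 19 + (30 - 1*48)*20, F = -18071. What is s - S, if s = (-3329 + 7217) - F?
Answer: 22300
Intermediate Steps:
S = -341 (S = 19 + (30 - 48)*20 = 19 - 18*20 = 19 - 360 = -341)
s = 21959 (s = (-3329 + 7217) - 1*(-18071) = 3888 + 18071 = 21959)
s - S = 21959 - 1*(-341) = 21959 + 341 = 22300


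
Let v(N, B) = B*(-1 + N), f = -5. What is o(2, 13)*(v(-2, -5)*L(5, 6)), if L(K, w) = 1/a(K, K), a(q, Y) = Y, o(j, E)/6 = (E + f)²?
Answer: 1152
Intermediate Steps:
o(j, E) = 6*(-5 + E)² (o(j, E) = 6*(E - 5)² = 6*(-5 + E)²)
L(K, w) = 1/K
o(2, 13)*(v(-2, -5)*L(5, 6)) = (6*(-5 + 13)²)*(-5*(-1 - 2)/5) = (6*8²)*(-5*(-3)*(⅕)) = (6*64)*(15*(⅕)) = 384*3 = 1152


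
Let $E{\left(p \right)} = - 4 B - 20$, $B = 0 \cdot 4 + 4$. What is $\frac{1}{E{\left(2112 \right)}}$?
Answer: $- \frac{1}{36} \approx -0.027778$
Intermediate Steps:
$B = 4$ ($B = 0 + 4 = 4$)
$E{\left(p \right)} = -36$ ($E{\left(p \right)} = \left(-4\right) 4 - 20 = -16 - 20 = -36$)
$\frac{1}{E{\left(2112 \right)}} = \frac{1}{-36} = - \frac{1}{36}$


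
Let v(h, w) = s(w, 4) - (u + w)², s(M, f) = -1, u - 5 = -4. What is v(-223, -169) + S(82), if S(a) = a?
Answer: -28143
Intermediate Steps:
u = 1 (u = 5 - 4 = 1)
v(h, w) = -1 - (1 + w)²
v(-223, -169) + S(82) = (-1 - (1 - 169)²) + 82 = (-1 - 1*(-168)²) + 82 = (-1 - 1*28224) + 82 = (-1 - 28224) + 82 = -28225 + 82 = -28143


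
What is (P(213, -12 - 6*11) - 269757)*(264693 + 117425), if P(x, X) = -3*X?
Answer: -102989589714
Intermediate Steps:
(P(213, -12 - 6*11) - 269757)*(264693 + 117425) = (-3*(-12 - 6*11) - 269757)*(264693 + 117425) = (-3*(-12 - 66) - 269757)*382118 = (-3*(-78) - 269757)*382118 = (234 - 269757)*382118 = -269523*382118 = -102989589714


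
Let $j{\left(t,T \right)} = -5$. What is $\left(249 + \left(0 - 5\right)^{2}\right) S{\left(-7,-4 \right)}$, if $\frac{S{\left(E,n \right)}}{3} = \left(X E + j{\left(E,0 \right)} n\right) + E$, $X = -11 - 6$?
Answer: $108504$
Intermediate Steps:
$X = -17$ ($X = -11 - 6 = -17$)
$S{\left(E,n \right)} = - 48 E - 15 n$ ($S{\left(E,n \right)} = 3 \left(\left(- 17 E - 5 n\right) + E\right) = 3 \left(- 16 E - 5 n\right) = - 48 E - 15 n$)
$\left(249 + \left(0 - 5\right)^{2}\right) S{\left(-7,-4 \right)} = \left(249 + \left(0 - 5\right)^{2}\right) \left(\left(-48\right) \left(-7\right) - -60\right) = \left(249 + \left(-5\right)^{2}\right) \left(336 + 60\right) = \left(249 + 25\right) 396 = 274 \cdot 396 = 108504$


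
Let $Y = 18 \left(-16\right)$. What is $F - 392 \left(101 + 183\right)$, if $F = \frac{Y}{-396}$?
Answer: $- \frac{1224600}{11} \approx -1.1133 \cdot 10^{5}$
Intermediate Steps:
$Y = -288$
$F = \frac{8}{11}$ ($F = - \frac{288}{-396} = \left(-288\right) \left(- \frac{1}{396}\right) = \frac{8}{11} \approx 0.72727$)
$F - 392 \left(101 + 183\right) = \frac{8}{11} - 392 \left(101 + 183\right) = \frac{8}{11} - 111328 = - \frac{1224600}{11}$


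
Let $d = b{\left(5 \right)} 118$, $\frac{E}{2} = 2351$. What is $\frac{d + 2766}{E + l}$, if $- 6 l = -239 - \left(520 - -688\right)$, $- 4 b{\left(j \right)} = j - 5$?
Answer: $\frac{16596}{29659} \approx 0.55956$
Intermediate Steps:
$b{\left(j \right)} = \frac{5}{4} - \frac{j}{4}$ ($b{\left(j \right)} = - \frac{j - 5}{4} = - \frac{-5 + j}{4} = \frac{5}{4} - \frac{j}{4}$)
$E = 4702$ ($E = 2 \cdot 2351 = 4702$)
$l = \frac{1447}{6}$ ($l = - \frac{-239 - \left(520 - -688\right)}{6} = - \frac{-239 - \left(520 + 688\right)}{6} = - \frac{-239 - 1208}{6} = \left(- \frac{1}{6}\right) \left(-1447\right) = \frac{1447}{6} \approx 241.17$)
$d = 0$ ($d = \left(\frac{5}{4} - \frac{5}{4}\right) 118 = 0 \cdot 118 = 0$)
$\frac{d + 2766}{E + l} = \frac{0 + 2766}{4702 + \frac{1447}{6}} = \frac{2766}{\frac{29659}{6}} = 2766 \cdot \frac{6}{29659} = \frac{16596}{29659}$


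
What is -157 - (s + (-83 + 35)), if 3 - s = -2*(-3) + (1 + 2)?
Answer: -103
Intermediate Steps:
s = -6 (s = 3 - (-2*(-3) + (1 + 2)) = 3 - (6 + 3) = 3 - 1*9 = 3 - 9 = -6)
-157 - (s + (-83 + 35)) = -157 - (-6 + (-83 + 35)) = -157 - (-6 - 48) = -157 - 1*(-54) = -157 + 54 = -103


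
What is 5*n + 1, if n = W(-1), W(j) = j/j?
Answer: 6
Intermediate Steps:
W(j) = 1
n = 1
5*n + 1 = 5*1 + 1 = 5 + 1 = 6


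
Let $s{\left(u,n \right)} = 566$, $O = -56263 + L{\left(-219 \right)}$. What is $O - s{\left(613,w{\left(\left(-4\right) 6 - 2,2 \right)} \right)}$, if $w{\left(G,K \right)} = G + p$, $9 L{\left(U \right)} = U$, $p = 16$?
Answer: $- \frac{170560}{3} \approx -56853.0$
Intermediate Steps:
$L{\left(U \right)} = \frac{U}{9}$
$w{\left(G,K \right)} = 16 + G$ ($w{\left(G,K \right)} = G + 16 = 16 + G$)
$O = - \frac{168862}{3}$ ($O = -56263 + \frac{1}{9} \left(-219\right) = -56263 - \frac{73}{3} = - \frac{168862}{3} \approx -56287.0$)
$O - s{\left(613,w{\left(\left(-4\right) 6 - 2,2 \right)} \right)} = - \frac{168862}{3} - 566 = - \frac{170560}{3}$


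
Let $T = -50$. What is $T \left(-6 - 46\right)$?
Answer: $2600$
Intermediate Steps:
$T \left(-6 - 46\right) = - 50 \left(-6 - 46\right) = \left(-50\right) \left(-52\right) = 2600$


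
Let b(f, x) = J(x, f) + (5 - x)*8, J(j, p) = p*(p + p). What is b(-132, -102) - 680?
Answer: 35024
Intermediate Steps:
J(j, p) = 2*p**2 (J(j, p) = p*(2*p) = 2*p**2)
b(f, x) = 40 - 8*x + 2*f**2 (b(f, x) = 2*f**2 + (5 - x)*8 = 2*f**2 + (40 - 8*x) = 40 - 8*x + 2*f**2)
b(-132, -102) - 680 = (40 - 8*(-102) + 2*(-132)**2) - 680 = (40 + 816 + 2*17424) - 680 = (40 + 816 + 34848) - 680 = 35704 - 680 = 35024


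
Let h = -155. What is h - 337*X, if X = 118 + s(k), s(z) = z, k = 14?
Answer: -44639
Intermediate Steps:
X = 132 (X = 118 + 14 = 132)
h - 337*X = -155 - 337*132 = -155 - 44484 = -44639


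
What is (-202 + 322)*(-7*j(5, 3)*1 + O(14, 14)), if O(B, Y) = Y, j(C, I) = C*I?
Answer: -10920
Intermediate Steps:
(-202 + 322)*(-7*j(5, 3)*1 + O(14, 14)) = (-202 + 322)*(-35*3*1 + 14) = 120*(-7*15*1 + 14) = 120*(-105*1 + 14) = 120*(-105 + 14) = 120*(-91) = -10920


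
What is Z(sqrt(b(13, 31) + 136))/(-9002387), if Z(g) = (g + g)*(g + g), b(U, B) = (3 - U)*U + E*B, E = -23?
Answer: 2828/9002387 ≈ 0.00031414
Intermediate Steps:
b(U, B) = -23*B + U*(3 - U) (b(U, B) = (3 - U)*U - 23*B = U*(3 - U) - 23*B = -23*B + U*(3 - U))
Z(g) = 4*g**2 (Z(g) = (2*g)*(2*g) = 4*g**2)
Z(sqrt(b(13, 31) + 136))/(-9002387) = (4*(sqrt((-1*13**2 - 23*31 + 3*13) + 136))**2)/(-9002387) = (4*(sqrt((-1*169 - 713 + 39) + 136))**2)*(-1/9002387) = (4*(sqrt((-169 - 713 + 39) + 136))**2)*(-1/9002387) = (4*(sqrt(-843 + 136))**2)*(-1/9002387) = (4*(sqrt(-707))**2)*(-1/9002387) = (4*(I*sqrt(707))**2)*(-1/9002387) = (4*(-707))*(-1/9002387) = -2828*(-1/9002387) = 2828/9002387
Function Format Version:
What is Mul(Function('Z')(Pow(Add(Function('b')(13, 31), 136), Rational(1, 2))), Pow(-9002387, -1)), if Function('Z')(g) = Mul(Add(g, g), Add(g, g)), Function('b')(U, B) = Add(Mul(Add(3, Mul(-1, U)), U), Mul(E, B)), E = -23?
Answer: Rational(2828, 9002387) ≈ 0.00031414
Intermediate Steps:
Function('b')(U, B) = Add(Mul(-23, B), Mul(U, Add(3, Mul(-1, U)))) (Function('b')(U, B) = Add(Mul(Add(3, Mul(-1, U)), U), Mul(-23, B)) = Add(Mul(U, Add(3, Mul(-1, U))), Mul(-23, B)) = Add(Mul(-23, B), Mul(U, Add(3, Mul(-1, U)))))
Function('Z')(g) = Mul(4, Pow(g, 2)) (Function('Z')(g) = Mul(Mul(2, g), Mul(2, g)) = Mul(4, Pow(g, 2)))
Mul(Function('Z')(Pow(Add(Function('b')(13, 31), 136), Rational(1, 2))), Pow(-9002387, -1)) = Mul(Mul(4, Pow(Pow(Add(Add(Mul(-1, Pow(13, 2)), Mul(-23, 31), Mul(3, 13)), 136), Rational(1, 2)), 2)), Pow(-9002387, -1)) = Mul(Mul(4, Pow(Pow(Add(Add(Mul(-1, 169), -713, 39), 136), Rational(1, 2)), 2)), Rational(-1, 9002387)) = Mul(Mul(4, Pow(Pow(Add(Add(-169, -713, 39), 136), Rational(1, 2)), 2)), Rational(-1, 9002387)) = Mul(Mul(4, Pow(Pow(Add(-843, 136), Rational(1, 2)), 2)), Rational(-1, 9002387)) = Mul(Mul(4, Pow(Pow(-707, Rational(1, 2)), 2)), Rational(-1, 9002387)) = Mul(Mul(4, Pow(Mul(I, Pow(707, Rational(1, 2))), 2)), Rational(-1, 9002387)) = Mul(Mul(4, -707), Rational(-1, 9002387)) = Mul(-2828, Rational(-1, 9002387)) = Rational(2828, 9002387)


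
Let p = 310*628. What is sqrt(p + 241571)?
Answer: sqrt(436251) ≈ 660.49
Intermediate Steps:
p = 194680
sqrt(p + 241571) = sqrt(194680 + 241571) = sqrt(436251)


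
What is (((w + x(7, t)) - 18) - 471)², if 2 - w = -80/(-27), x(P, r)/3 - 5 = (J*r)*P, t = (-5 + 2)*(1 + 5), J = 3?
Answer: 1887207364/729 ≈ 2.5888e+6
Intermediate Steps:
t = -18 (t = -3*6 = -18)
x(P, r) = 15 + 9*P*r (x(P, r) = 15 + 3*((3*r)*P) = 15 + 3*(3*P*r) = 15 + 9*P*r)
w = -26/27 (w = 2 - (-80)/(-27) = 2 - (-80)*(-1)/27 = 2 - 1*80/27 = 2 - 80/27 = -26/27 ≈ -0.96296)
(((w + x(7, t)) - 18) - 471)² = (((-26/27 + (15 + 9*7*(-18))) - 18) - 471)² = (((-26/27 + (15 - 1134)) - 18) - 471)² = (((-26/27 - 1119) - 18) - 471)² = ((-30239/27 - 18) - 471)² = (-30725/27 - 471)² = (-43442/27)² = 1887207364/729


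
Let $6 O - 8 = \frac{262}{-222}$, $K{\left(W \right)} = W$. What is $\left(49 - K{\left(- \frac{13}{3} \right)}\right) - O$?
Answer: $\frac{34763}{666} \approx 52.197$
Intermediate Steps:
$O = \frac{757}{666}$ ($O = \frac{4}{3} + \frac{262 \frac{1}{-222}}{6} = \frac{4}{3} + \frac{262 \left(- \frac{1}{222}\right)}{6} = \frac{4}{3} + \frac{1}{6} \left(- \frac{131}{111}\right) = \frac{4}{3} - \frac{131}{666} = \frac{757}{666} \approx 1.1366$)
$\left(49 - K{\left(- \frac{13}{3} \right)}\right) - O = \left(49 - - \frac{13}{3}\right) - \frac{757}{666} = \left(49 + \frac{13}{3}\right) - \frac{757}{666} = \frac{160}{3} - \frac{757}{666} = \frac{34763}{666}$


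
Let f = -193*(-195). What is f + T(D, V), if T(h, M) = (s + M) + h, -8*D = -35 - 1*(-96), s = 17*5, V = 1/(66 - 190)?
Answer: 9352667/248 ≈ 37712.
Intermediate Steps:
V = -1/124 (V = 1/(-124) = -1/124 ≈ -0.0080645)
s = 85
D = -61/8 (D = -(-35 - 1*(-96))/8 = -(-35 + 96)/8 = -⅛*61 = -61/8 ≈ -7.6250)
f = 37635
T(h, M) = 85 + M + h (T(h, M) = (85 + M) + h = 85 + M + h)
f + T(D, V) = 37635 + (85 - 1/124 - 61/8) = 37635 + 19187/248 = 9352667/248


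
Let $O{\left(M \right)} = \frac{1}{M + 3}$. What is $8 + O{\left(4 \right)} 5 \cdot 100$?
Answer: $\frac{556}{7} \approx 79.429$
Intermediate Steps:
$O{\left(M \right)} = \frac{1}{3 + M}$
$8 + O{\left(4 \right)} 5 \cdot 100 = 8 + \frac{1}{3 + 4} \cdot 5 \cdot 100 = 8 + \frac{1}{7} \cdot 5 \cdot 100 = 8 + \frac{5}{7} \cdot 100 = 8 + \frac{500}{7} = \frac{556}{7}$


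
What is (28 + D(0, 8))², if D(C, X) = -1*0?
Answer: 784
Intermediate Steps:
D(C, X) = 0
(28 + D(0, 8))² = (28 + 0)² = 28² = 784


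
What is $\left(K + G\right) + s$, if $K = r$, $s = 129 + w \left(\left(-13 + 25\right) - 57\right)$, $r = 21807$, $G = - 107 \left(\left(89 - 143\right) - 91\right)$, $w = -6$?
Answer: $37721$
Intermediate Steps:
$G = 15515$ ($G = - 107 \left(\left(89 - 143\right) - 91\right) = - 107 \left(-54 - 91\right) = \left(-107\right) \left(-145\right) = 15515$)
$s = 399$ ($s = 129 - 6 \left(\left(-13 + 25\right) - 57\right) = 129 - 6 \left(12 - 57\right) = 129 - -270 = 129 + 270 = 399$)
$K = 21807$
$\left(K + G\right) + s = \left(21807 + 15515\right) + 399 = 37322 + 399 = 37721$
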